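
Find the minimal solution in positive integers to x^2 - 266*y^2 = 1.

First expand sqrt(266) as a continued fraction. With x_i = (sqrt(266) + m_i)/d_i and (m_0, d_0) = (0, 1): a_0 = floor(sqrt(266)) = 16, since 16^2 = 256 <= 266 < 289 = 17^2.
Iterate m_{i+1} = d_i*a_i - m_i, d_{i+1} = (266 - m_{i+1}^2)/d_i, a_{i+1} = floor((a_0 + m_{i+1})/d_{i+1}):
  m_1 = 1*16 - 0 = 16, d_1 = (266 - 16^2)/1 = 10/1 = 10, a_1 = floor((16 + 16)/10) = 3.
  m_2 = 10*3 - 16 = 14, d_2 = (266 - 14^2)/10 = 70/10 = 7, a_2 = floor((16 + 14)/7) = 4.
  m_3 = 7*4 - 14 = 14, d_3 = (266 - 14^2)/7 = 70/7 = 10, a_3 = floor((16 + 14)/10) = 3.
  m_4 = 10*3 - 14 = 16, d_4 = (266 - 16^2)/10 = 10/10 = 1, a_4 = floor((16 + 16)/1) = 32.
  m_5 = 1*32 - 16 = 16, d_5 = (266 - 16^2)/1 = 10/1 = 10: (m_5, d_5) = (m_1, d_1) = (16, 10), so from here the quotients repeat a_1, ..., a_4; the period length is 4.
So sqrt(266) = [16; (3, 4, 3, 32)] with period length k = 4.
k is even, so the fundamental solution of x^2 - 266y^2 = 1 is (p_{k-1}, q_{k-1}) = (p_3, q_3); compute convergents through index 3.
Convergents (p_i = a_i*p_{i-1} + p_{i-2}, q_i = a_i*q_{i-1} + q_{i-2} with p_{-2}=0, p_{-1}=1, q_{-2}=1, q_{-1}=0):
  i=0: a_0=16, p_0 = 16*1 + 0 = 16, q_0 = 16*0 + 1 = 1.
  i=1: a_1=3, p_1 = 3*16 + 1 = 49, q_1 = 3*1 + 0 = 3.
  i=2: a_2=4, p_2 = 4*49 + 16 = 212, q_2 = 4*3 + 1 = 13.
  i=3: a_3=3, p_3 = 3*212 + 49 = 685, q_3 = 3*13 + 3 = 42.
Check: 685^2 - 266*42^2 = 469225 - 469224 = 1, so (x, y) = (685, 42) solves the equation, and by the theorem it is the least positive solution.

(x, y) = (685, 42)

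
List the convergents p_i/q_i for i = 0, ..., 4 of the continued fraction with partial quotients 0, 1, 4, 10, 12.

Using the convergent recurrence p_i = a_i*p_{i-1} + p_{i-2}, q_i = a_i*q_{i-1} + q_{i-2} with p_{-2}=0, p_{-1}=1, q_{-2}=1, q_{-1}=0:
  i=0: a_0=0, p_0 = 0*1 + 0 = 0, q_0 = 0*0 + 1 = 1.
  i=1: a_1=1, p_1 = 1*0 + 1 = 1, q_1 = 1*1 + 0 = 1.
  i=2: a_2=4, p_2 = 4*1 + 0 = 4, q_2 = 4*1 + 1 = 5.
  i=3: a_3=10, p_3 = 10*4 + 1 = 41, q_3 = 10*5 + 1 = 51.
  i=4: a_4=12, p_4 = 12*41 + 4 = 496, q_4 = 12*51 + 5 = 617.

0/1, 1/1, 4/5, 41/51, 496/617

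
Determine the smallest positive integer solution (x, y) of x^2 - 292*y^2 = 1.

(x, y) = (2281249, 133500)

First expand sqrt(292) as a continued fraction. With x_i = (sqrt(292) + m_i)/d_i and (m_0, d_0) = (0, 1): a_0 = floor(sqrt(292)) = 17, since 17^2 = 289 <= 292 < 324 = 18^2.
Iterate m_{i+1} = d_i*a_i - m_i, d_{i+1} = (292 - m_{i+1}^2)/d_i, a_{i+1} = floor((a_0 + m_{i+1})/d_{i+1}):
  m_1 = 1*17 - 0 = 17, d_1 = (292 - 17^2)/1 = 3/1 = 3, a_1 = floor((17 + 17)/3) = 11.
  m_2 = 3*11 - 17 = 16, d_2 = (292 - 16^2)/3 = 36/3 = 12, a_2 = floor((17 + 16)/12) = 2.
  m_3 = 12*2 - 16 = 8, d_3 = (292 - 8^2)/12 = 228/12 = 19, a_3 = floor((17 + 8)/19) = 1.
  m_4 = 19*1 - 8 = 11, d_4 = (292 - 11^2)/19 = 171/19 = 9, a_4 = floor((17 + 11)/9) = 3.
  m_5 = 9*3 - 11 = 16, d_5 = (292 - 16^2)/9 = 36/9 = 4, a_5 = floor((17 + 16)/4) = 8.
  m_6 = 4*8 - 16 = 16, d_6 = (292 - 16^2)/4 = 36/4 = 9, a_6 = floor((17 + 16)/9) = 3.
  m_7 = 9*3 - 16 = 11, d_7 = (292 - 11^2)/9 = 171/9 = 19, a_7 = floor((17 + 11)/19) = 1.
  m_8 = 19*1 - 11 = 8, d_8 = (292 - 8^2)/19 = 228/19 = 12, a_8 = floor((17 + 8)/12) = 2.
  m_9 = 12*2 - 8 = 16, d_9 = (292 - 16^2)/12 = 36/12 = 3, a_9 = floor((17 + 16)/3) = 11.
  m_10 = 3*11 - 16 = 17, d_10 = (292 - 17^2)/3 = 3/3 = 1, a_10 = floor((17 + 17)/1) = 34.
  m_11 = 1*34 - 17 = 17, d_11 = (292 - 17^2)/1 = 3/1 = 3: (m_11, d_11) = (m_1, d_1) = (17, 3), so from here the quotients repeat a_1, ..., a_10; the period length is 10.
So sqrt(292) = [17; (11, 2, 1, 3, 8, 3, 1, 2, 11, 34)] with period length k = 10.
k is even, so the fundamental solution of x^2 - 292y^2 = 1 is (p_{k-1}, q_{k-1}) = (p_9, q_9); compute convergents through index 9.
Convergents (p_i = a_i*p_{i-1} + p_{i-2}, q_i = a_i*q_{i-1} + q_{i-2} with p_{-2}=0, p_{-1}=1, q_{-2}=1, q_{-1}=0):
  i=0: a_0=17, p_0 = 17*1 + 0 = 17, q_0 = 17*0 + 1 = 1.
  i=1: a_1=11, p_1 = 11*17 + 1 = 188, q_1 = 11*1 + 0 = 11.
  i=2: a_2=2, p_2 = 2*188 + 17 = 393, q_2 = 2*11 + 1 = 23.
  i=3: a_3=1, p_3 = 1*393 + 188 = 581, q_3 = 1*23 + 11 = 34.
  i=4: a_4=3, p_4 = 3*581 + 393 = 2136, q_4 = 3*34 + 23 = 125.
  i=5: a_5=8, p_5 = 8*2136 + 581 = 17669, q_5 = 8*125 + 34 = 1034.
  i=6: a_6=3, p_6 = 3*17669 + 2136 = 55143, q_6 = 3*1034 + 125 = 3227.
  i=7: a_7=1, p_7 = 1*55143 + 17669 = 72812, q_7 = 1*3227 + 1034 = 4261.
  i=8: a_8=2, p_8 = 2*72812 + 55143 = 200767, q_8 = 2*4261 + 3227 = 11749.
  i=9: a_9=11, p_9 = 11*200767 + 72812 = 2281249, q_9 = 11*11749 + 4261 = 133500.
Check: 2281249^2 - 292*133500^2 = 5204097000001 - 5204097000000 = 1, so (x, y) = (2281249, 133500) solves the equation, and by the theorem it is the least positive solution.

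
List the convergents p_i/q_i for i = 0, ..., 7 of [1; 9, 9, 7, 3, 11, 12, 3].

1/1, 10/9, 91/82, 647/583, 2032/1831, 22999/20724, 278020/250519, 857059/772281

Using the convergent recurrence p_i = a_i*p_{i-1} + p_{i-2}, q_i = a_i*q_{i-1} + q_{i-2} with p_{-2}=0, p_{-1}=1, q_{-2}=1, q_{-1}=0:
  i=0: a_0=1, p_0 = 1*1 + 0 = 1, q_0 = 1*0 + 1 = 1.
  i=1: a_1=9, p_1 = 9*1 + 1 = 10, q_1 = 9*1 + 0 = 9.
  i=2: a_2=9, p_2 = 9*10 + 1 = 91, q_2 = 9*9 + 1 = 82.
  i=3: a_3=7, p_3 = 7*91 + 10 = 647, q_3 = 7*82 + 9 = 583.
  i=4: a_4=3, p_4 = 3*647 + 91 = 2032, q_4 = 3*583 + 82 = 1831.
  i=5: a_5=11, p_5 = 11*2032 + 647 = 22999, q_5 = 11*1831 + 583 = 20724.
  i=6: a_6=12, p_6 = 12*22999 + 2032 = 278020, q_6 = 12*20724 + 1831 = 250519.
  i=7: a_7=3, p_7 = 3*278020 + 22999 = 857059, q_7 = 3*250519 + 20724 = 772281.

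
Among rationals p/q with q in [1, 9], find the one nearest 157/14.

101/9

Expand x = 157/14 as a continued fraction with the Euclidean algorithm:
  157 = 11*14 + 3, so a_0 = 11.
  14 = 4*3 + 2, so a_1 = 4.
  3 = 1*2 + 1, so a_2 = 1.
  2 = 2*1 + 0, so a_3 = 2.
so x = [11; 4, 1, 2].
Convergents (p_i = a_i*p_{i-1} + p_{i-2}, q_i = a_i*q_{i-1} + q_{i-2} with p_{-2}=0, p_{-1}=1, q_{-2}=1, q_{-1}=0), until the denominator exceeds 9:
  i=0: a_0=11, p_0 = 11*1 + 0 = 11, q_0 = 11*0 + 1 = 1.
  i=1: a_1=4, p_1 = 4*11 + 1 = 45, q_1 = 4*1 + 0 = 4.
  i=2: a_2=1, p_2 = 1*45 + 11 = 56, q_2 = 1*4 + 1 = 5.
  i=3: a_3=2, p_3 = 2*56 + 45 = 157, q_3 = 2*5 + 4 = 14.
q_3 = 14 > 9, so the last convergent with denominator <= 9 is p_2/q_2 = 56/5.
The closest fraction with denominator <= 9 is either p_2/q_2 or the intermediate fraction (k*p_2 + p_1)/(k*q_2 + q_1) with the largest k >= 1 whose denominator stays <= 9; these approach x as k grows, and every other convergent or intermediate fraction in range is farther away.
Largest k: floor((9 - q_1)/q_2) = floor((9 - 4)/5) = 1.
That gives (1*56 + 45)/(1*5 + 4) = 101/9.
Compare the errors: |x - 56/5| = |157*5 - 56*14|/(14*5) = 1/70, and |x - 101/9| = |157*9 - 101*14|/(14*9) = 1/126.
Cross-multiplying, 1*70 = 70 < 126 = 1*126, so 1/126 is smaller: the intermediate fraction 101/9 is closer to x than 56/5.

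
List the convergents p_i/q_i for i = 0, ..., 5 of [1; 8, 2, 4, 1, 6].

Using the convergent recurrence p_i = a_i*p_{i-1} + p_{i-2}, q_i = a_i*q_{i-1} + q_{i-2} with p_{-2}=0, p_{-1}=1, q_{-2}=1, q_{-1}=0:
  i=0: a_0=1, p_0 = 1*1 + 0 = 1, q_0 = 1*0 + 1 = 1.
  i=1: a_1=8, p_1 = 8*1 + 1 = 9, q_1 = 8*1 + 0 = 8.
  i=2: a_2=2, p_2 = 2*9 + 1 = 19, q_2 = 2*8 + 1 = 17.
  i=3: a_3=4, p_3 = 4*19 + 9 = 85, q_3 = 4*17 + 8 = 76.
  i=4: a_4=1, p_4 = 1*85 + 19 = 104, q_4 = 1*76 + 17 = 93.
  i=5: a_5=6, p_5 = 6*104 + 85 = 709, q_5 = 6*93 + 76 = 634.

1/1, 9/8, 19/17, 85/76, 104/93, 709/634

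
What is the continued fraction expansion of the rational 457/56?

[8; 6, 4, 2]

Run the Euclidean algorithm on 457 and 56; the successive quotients are the partial quotients a_0, a_1, ... (each step inverts the fractional part left over by the previous one):
  457 = 8*56 + 9, so a_0 = 8.
  56 = 6*9 + 2, so a_1 = 6.
  9 = 4*2 + 1, so a_2 = 4.
  2 = 2*1 + 0, so a_3 = 2.
The remainder reaches 0 after 4 divisions, so the expansion has 4 partial quotients, read off in order.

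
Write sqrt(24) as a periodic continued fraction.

[4; (1, 8)]

Write x_i = (sqrt(24) + m_i)/d_i with (m_0, d_0) = (0, 1). a_0 = floor(sqrt(24)) = 4, since 4^2 = 16 <= 24 < 25 = 5^2.
Iterate m_{i+1} = d_i*a_i - m_i, d_{i+1} = (24 - m_{i+1}^2)/d_i, a_{i+1} = floor((a_0 + m_{i+1})/d_{i+1}):
  m_1 = 1*4 - 0 = 4, d_1 = (24 - 4^2)/1 = 8/1 = 8, a_1 = floor((4 + 4)/8) = 1.
  m_2 = 8*1 - 4 = 4, d_2 = (24 - 4^2)/8 = 8/8 = 1, a_2 = floor((4 + 4)/1) = 8.
  m_3 = 1*8 - 4 = 4, d_3 = (24 - 4^2)/1 = 8/1 = 8: (m_3, d_3) = (m_1, d_1) = (4, 8), so from here the quotients repeat a_1, a_2; the period length is 2.
Hence the expansion of sqrt(24) is a_0 = 4 followed by the repeating block 1, 8 (period 2).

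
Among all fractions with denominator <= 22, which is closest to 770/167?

83/18

Expand x = 770/167 as a continued fraction with the Euclidean algorithm:
  770 = 4*167 + 102, so a_0 = 4.
  167 = 1*102 + 65, so a_1 = 1.
  102 = 1*65 + 37, so a_2 = 1.
  65 = 1*37 + 28, so a_3 = 1.
  37 = 1*28 + 9, so a_4 = 1.
  28 = 3*9 + 1, so a_5 = 3.
  9 = 9*1 + 0, so a_6 = 9.
so x = [4; 1, 1, 1, 1, 3, 9].
Convergents (p_i = a_i*p_{i-1} + p_{i-2}, q_i = a_i*q_{i-1} + q_{i-2} with p_{-2}=0, p_{-1}=1, q_{-2}=1, q_{-1}=0), until the denominator exceeds 22:
  i=0: a_0=4, p_0 = 4*1 + 0 = 4, q_0 = 4*0 + 1 = 1.
  i=1: a_1=1, p_1 = 1*4 + 1 = 5, q_1 = 1*1 + 0 = 1.
  i=2: a_2=1, p_2 = 1*5 + 4 = 9, q_2 = 1*1 + 1 = 2.
  i=3: a_3=1, p_3 = 1*9 + 5 = 14, q_3 = 1*2 + 1 = 3.
  i=4: a_4=1, p_4 = 1*14 + 9 = 23, q_4 = 1*3 + 2 = 5.
  i=5: a_5=3, p_5 = 3*23 + 14 = 83, q_5 = 3*5 + 3 = 18.
  i=6: a_6=9, p_6 = 9*83 + 23 = 770, q_6 = 9*18 + 5 = 167.
q_6 = 167 > 22, so the last convergent with denominator <= 22 is p_5/q_5 = 83/18.
The closest fraction with denominator <= 22 is either p_5/q_5 or the intermediate fraction (k*p_5 + p_4)/(k*q_5 + q_4) with the largest k >= 1 whose denominator stays <= 22; these approach x as k grows, and every other convergent or intermediate fraction in range is farther away.
Largest k: floor((22 - q_4)/q_5) = floor((22 - 5)/18) = 0.
Since k = 0, no intermediate fraction beyond p_5/q_5 has denominator <= 22, so the convergent 83/18 is the closest (its error is |770*18 - 83*167|/(167*18) = 1/3006).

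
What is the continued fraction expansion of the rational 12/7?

[1; 1, 2, 2]

Run the Euclidean algorithm on 12 and 7; the successive quotients are the partial quotients a_0, a_1, ... (each step inverts the fractional part left over by the previous one):
  12 = 1*7 + 5, so a_0 = 1.
  7 = 1*5 + 2, so a_1 = 1.
  5 = 2*2 + 1, so a_2 = 2.
  2 = 2*1 + 0, so a_3 = 2.
The remainder reaches 0 after 4 divisions, so the expansion has 4 partial quotients, read off in order.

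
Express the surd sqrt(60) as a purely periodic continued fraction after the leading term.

Write x_i = (sqrt(60) + m_i)/d_i with (m_0, d_0) = (0, 1). a_0 = floor(sqrt(60)) = 7, since 7^2 = 49 <= 60 < 64 = 8^2.
Iterate m_{i+1} = d_i*a_i - m_i, d_{i+1} = (60 - m_{i+1}^2)/d_i, a_{i+1} = floor((a_0 + m_{i+1})/d_{i+1}):
  m_1 = 1*7 - 0 = 7, d_1 = (60 - 7^2)/1 = 11/1 = 11, a_1 = floor((7 + 7)/11) = 1.
  m_2 = 11*1 - 7 = 4, d_2 = (60 - 4^2)/11 = 44/11 = 4, a_2 = floor((7 + 4)/4) = 2.
  m_3 = 4*2 - 4 = 4, d_3 = (60 - 4^2)/4 = 44/4 = 11, a_3 = floor((7 + 4)/11) = 1.
  m_4 = 11*1 - 4 = 7, d_4 = (60 - 7^2)/11 = 11/11 = 1, a_4 = floor((7 + 7)/1) = 14.
  m_5 = 1*14 - 7 = 7, d_5 = (60 - 7^2)/1 = 11/1 = 11: (m_5, d_5) = (m_1, d_1) = (7, 11), so from here the quotients repeat a_1, ..., a_4; the period length is 4.
Hence the expansion of sqrt(60) is a_0 = 7 followed by the repeating block 1, 2, 1, 14 (period 4).

[7; (1, 2, 1, 14)]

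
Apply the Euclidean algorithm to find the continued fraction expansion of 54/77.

[0; 1, 2, 2, 1, 7]

Run the Euclidean algorithm on 54 and 77; the successive quotients are the partial quotients a_0, a_1, ... (each step inverts the fractional part left over by the previous one):
  54 = 0*77 + 54, so a_0 = 0.
  77 = 1*54 + 23, so a_1 = 1.
  54 = 2*23 + 8, so a_2 = 2.
  23 = 2*8 + 7, so a_3 = 2.
  8 = 1*7 + 1, so a_4 = 1.
  7 = 7*1 + 0, so a_5 = 7.
The remainder reaches 0 after 6 divisions, so the expansion has 6 partial quotients, read off in order.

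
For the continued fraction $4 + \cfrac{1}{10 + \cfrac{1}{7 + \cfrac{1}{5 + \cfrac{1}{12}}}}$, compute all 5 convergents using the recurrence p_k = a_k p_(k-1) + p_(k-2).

Using the convergent recurrence p_i = a_i*p_{i-1} + p_{i-2}, q_i = a_i*q_{i-1} + q_{i-2} with p_{-2}=0, p_{-1}=1, q_{-2}=1, q_{-1}=0:
  i=0: a_0=4, p_0 = 4*1 + 0 = 4, q_0 = 4*0 + 1 = 1.
  i=1: a_1=10, p_1 = 10*4 + 1 = 41, q_1 = 10*1 + 0 = 10.
  i=2: a_2=7, p_2 = 7*41 + 4 = 291, q_2 = 7*10 + 1 = 71.
  i=3: a_3=5, p_3 = 5*291 + 41 = 1496, q_3 = 5*71 + 10 = 365.
  i=4: a_4=12, p_4 = 12*1496 + 291 = 18243, q_4 = 12*365 + 71 = 4451.

4/1, 41/10, 291/71, 1496/365, 18243/4451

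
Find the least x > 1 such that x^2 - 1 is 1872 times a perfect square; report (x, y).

(x, y) = (649, 15)

First expand sqrt(1872) as a continued fraction. With x_i = (sqrt(1872) + m_i)/d_i and (m_0, d_0) = (0, 1): a_0 = floor(sqrt(1872)) = 43, since 43^2 = 1849 <= 1872 < 1936 = 44^2.
Iterate m_{i+1} = d_i*a_i - m_i, d_{i+1} = (1872 - m_{i+1}^2)/d_i, a_{i+1} = floor((a_0 + m_{i+1})/d_{i+1}):
  m_1 = 1*43 - 0 = 43, d_1 = (1872 - 43^2)/1 = 23/1 = 23, a_1 = floor((43 + 43)/23) = 3.
  m_2 = 23*3 - 43 = 26, d_2 = (1872 - 26^2)/23 = 1196/23 = 52, a_2 = floor((43 + 26)/52) = 1.
  m_3 = 52*1 - 26 = 26, d_3 = (1872 - 26^2)/52 = 1196/52 = 23, a_3 = floor((43 + 26)/23) = 3.
  m_4 = 23*3 - 26 = 43, d_4 = (1872 - 43^2)/23 = 23/23 = 1, a_4 = floor((43 + 43)/1) = 86.
  m_5 = 1*86 - 43 = 43, d_5 = (1872 - 43^2)/1 = 23/1 = 23: (m_5, d_5) = (m_1, d_1) = (43, 23), so from here the quotients repeat a_1, ..., a_4; the period length is 4.
So sqrt(1872) = [43; (3, 1, 3, 86)] with period length k = 4.
k is even, so the fundamental solution of x^2 - 1872y^2 = 1 is (p_{k-1}, q_{k-1}) = (p_3, q_3); compute convergents through index 3.
Convergents (p_i = a_i*p_{i-1} + p_{i-2}, q_i = a_i*q_{i-1} + q_{i-2} with p_{-2}=0, p_{-1}=1, q_{-2}=1, q_{-1}=0):
  i=0: a_0=43, p_0 = 43*1 + 0 = 43, q_0 = 43*0 + 1 = 1.
  i=1: a_1=3, p_1 = 3*43 + 1 = 130, q_1 = 3*1 + 0 = 3.
  i=2: a_2=1, p_2 = 1*130 + 43 = 173, q_2 = 1*3 + 1 = 4.
  i=3: a_3=3, p_3 = 3*173 + 130 = 649, q_3 = 3*4 + 3 = 15.
Check: 649^2 - 1872*15^2 = 421201 - 421200 = 1, so (x, y) = (649, 15) solves the equation, and by the theorem it is the least positive solution.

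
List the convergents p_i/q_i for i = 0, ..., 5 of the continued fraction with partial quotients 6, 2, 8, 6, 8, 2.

6/1, 13/2, 110/17, 673/104, 5494/849, 11661/1802

Using the convergent recurrence p_i = a_i*p_{i-1} + p_{i-2}, q_i = a_i*q_{i-1} + q_{i-2} with p_{-2}=0, p_{-1}=1, q_{-2}=1, q_{-1}=0:
  i=0: a_0=6, p_0 = 6*1 + 0 = 6, q_0 = 6*0 + 1 = 1.
  i=1: a_1=2, p_1 = 2*6 + 1 = 13, q_1 = 2*1 + 0 = 2.
  i=2: a_2=8, p_2 = 8*13 + 6 = 110, q_2 = 8*2 + 1 = 17.
  i=3: a_3=6, p_3 = 6*110 + 13 = 673, q_3 = 6*17 + 2 = 104.
  i=4: a_4=8, p_4 = 8*673 + 110 = 5494, q_4 = 8*104 + 17 = 849.
  i=5: a_5=2, p_5 = 2*5494 + 673 = 11661, q_5 = 2*849 + 104 = 1802.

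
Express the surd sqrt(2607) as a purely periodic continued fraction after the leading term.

Write x_i = (sqrt(2607) + m_i)/d_i with (m_0, d_0) = (0, 1). a_0 = floor(sqrt(2607)) = 51, since 51^2 = 2601 <= 2607 < 2704 = 52^2.
Iterate m_{i+1} = d_i*a_i - m_i, d_{i+1} = (2607 - m_{i+1}^2)/d_i, a_{i+1} = floor((a_0 + m_{i+1})/d_{i+1}):
  m_1 = 1*51 - 0 = 51, d_1 = (2607 - 51^2)/1 = 6/1 = 6, a_1 = floor((51 + 51)/6) = 17.
  m_2 = 6*17 - 51 = 51, d_2 = (2607 - 51^2)/6 = 6/6 = 1, a_2 = floor((51 + 51)/1) = 102.
  m_3 = 1*102 - 51 = 51, d_3 = (2607 - 51^2)/1 = 6/1 = 6: (m_3, d_3) = (m_1, d_1) = (51, 6), so from here the quotients repeat a_1, a_2; the period length is 2.
Hence the expansion of sqrt(2607) is a_0 = 51 followed by the repeating block 17, 102 (period 2).

[51; (17, 102)]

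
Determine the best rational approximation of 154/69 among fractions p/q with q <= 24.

29/13

Expand x = 154/69 as a continued fraction with the Euclidean algorithm:
  154 = 2*69 + 16, so a_0 = 2.
  69 = 4*16 + 5, so a_1 = 4.
  16 = 3*5 + 1, so a_2 = 3.
  5 = 5*1 + 0, so a_3 = 5.
so x = [2; 4, 3, 5].
Convergents (p_i = a_i*p_{i-1} + p_{i-2}, q_i = a_i*q_{i-1} + q_{i-2} with p_{-2}=0, p_{-1}=1, q_{-2}=1, q_{-1}=0), until the denominator exceeds 24:
  i=0: a_0=2, p_0 = 2*1 + 0 = 2, q_0 = 2*0 + 1 = 1.
  i=1: a_1=4, p_1 = 4*2 + 1 = 9, q_1 = 4*1 + 0 = 4.
  i=2: a_2=3, p_2 = 3*9 + 2 = 29, q_2 = 3*4 + 1 = 13.
  i=3: a_3=5, p_3 = 5*29 + 9 = 154, q_3 = 5*13 + 4 = 69.
q_3 = 69 > 24, so the last convergent with denominator <= 24 is p_2/q_2 = 29/13.
The closest fraction with denominator <= 24 is either p_2/q_2 or the intermediate fraction (k*p_2 + p_1)/(k*q_2 + q_1) with the largest k >= 1 whose denominator stays <= 24; these approach x as k grows, and every other convergent or intermediate fraction in range is farther away.
Largest k: floor((24 - q_1)/q_2) = floor((24 - 4)/13) = 1.
That gives (1*29 + 9)/(1*13 + 4) = 38/17.
Compare the errors: |x - 29/13| = |154*13 - 29*69|/(69*13) = 1/897, and |x - 38/17| = |154*17 - 38*69|/(69*17) = 4/1173.
Cross-multiplying, 1*1173 = 1173 < 3588 = 4*897, so 1/897 is smaller: the convergent 29/13 is closer to x than 38/17.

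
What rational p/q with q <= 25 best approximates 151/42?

Expand x = 151/42 as a continued fraction with the Euclidean algorithm:
  151 = 3*42 + 25, so a_0 = 3.
  42 = 1*25 + 17, so a_1 = 1.
  25 = 1*17 + 8, so a_2 = 1.
  17 = 2*8 + 1, so a_3 = 2.
  8 = 8*1 + 0, so a_4 = 8.
so x = [3; 1, 1, 2, 8].
Convergents (p_i = a_i*p_{i-1} + p_{i-2}, q_i = a_i*q_{i-1} + q_{i-2} with p_{-2}=0, p_{-1}=1, q_{-2}=1, q_{-1}=0), until the denominator exceeds 25:
  i=0: a_0=3, p_0 = 3*1 + 0 = 3, q_0 = 3*0 + 1 = 1.
  i=1: a_1=1, p_1 = 1*3 + 1 = 4, q_1 = 1*1 + 0 = 1.
  i=2: a_2=1, p_2 = 1*4 + 3 = 7, q_2 = 1*1 + 1 = 2.
  i=3: a_3=2, p_3 = 2*7 + 4 = 18, q_3 = 2*2 + 1 = 5.
  i=4: a_4=8, p_4 = 8*18 + 7 = 151, q_4 = 8*5 + 2 = 42.
q_4 = 42 > 25, so the last convergent with denominator <= 25 is p_3/q_3 = 18/5.
The closest fraction with denominator <= 25 is either p_3/q_3 or the intermediate fraction (k*p_3 + p_2)/(k*q_3 + q_2) with the largest k >= 1 whose denominator stays <= 25; these approach x as k grows, and every other convergent or intermediate fraction in range is farther away.
Largest k: floor((25 - q_2)/q_3) = floor((25 - 2)/5) = 4.
That gives (4*18 + 7)/(4*5 + 2) = 79/22.
Compare the errors: |x - 18/5| = |151*5 - 18*42|/(42*5) = 1/210, and |x - 79/22| = |151*22 - 79*42|/(42*22) = 4/924.
Cross-multiplying, 4*210 = 840 < 924 = 1*924, so 4/924 is smaller: the intermediate fraction 79/22 is closer to x than 18/5.

79/22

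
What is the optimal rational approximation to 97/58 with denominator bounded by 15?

Expand x = 97/58 as a continued fraction with the Euclidean algorithm:
  97 = 1*58 + 39, so a_0 = 1.
  58 = 1*39 + 19, so a_1 = 1.
  39 = 2*19 + 1, so a_2 = 2.
  19 = 19*1 + 0, so a_3 = 19.
so x = [1; 1, 2, 19].
Convergents (p_i = a_i*p_{i-1} + p_{i-2}, q_i = a_i*q_{i-1} + q_{i-2} with p_{-2}=0, p_{-1}=1, q_{-2}=1, q_{-1}=0), until the denominator exceeds 15:
  i=0: a_0=1, p_0 = 1*1 + 0 = 1, q_0 = 1*0 + 1 = 1.
  i=1: a_1=1, p_1 = 1*1 + 1 = 2, q_1 = 1*1 + 0 = 1.
  i=2: a_2=2, p_2 = 2*2 + 1 = 5, q_2 = 2*1 + 1 = 3.
  i=3: a_3=19, p_3 = 19*5 + 2 = 97, q_3 = 19*3 + 1 = 58.
q_3 = 58 > 15, so the last convergent with denominator <= 15 is p_2/q_2 = 5/3.
The closest fraction with denominator <= 15 is either p_2/q_2 or the intermediate fraction (k*p_2 + p_1)/(k*q_2 + q_1) with the largest k >= 1 whose denominator stays <= 15; these approach x as k grows, and every other convergent or intermediate fraction in range is farther away.
Largest k: floor((15 - q_1)/q_2) = floor((15 - 1)/3) = 4.
That gives (4*5 + 2)/(4*3 + 1) = 22/13.
Compare the errors: |x - 5/3| = |97*3 - 5*58|/(58*3) = 1/174, and |x - 22/13| = |97*13 - 22*58|/(58*13) = 15/754.
Cross-multiplying, 1*754 = 754 < 2610 = 15*174, so 1/174 is smaller: the convergent 5/3 is closer to x than 22/13.

5/3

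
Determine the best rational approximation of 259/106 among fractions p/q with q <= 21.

Expand x = 259/106 as a continued fraction with the Euclidean algorithm:
  259 = 2*106 + 47, so a_0 = 2.
  106 = 2*47 + 12, so a_1 = 2.
  47 = 3*12 + 11, so a_2 = 3.
  12 = 1*11 + 1, so a_3 = 1.
  11 = 11*1 + 0, so a_4 = 11.
so x = [2; 2, 3, 1, 11].
Convergents (p_i = a_i*p_{i-1} + p_{i-2}, q_i = a_i*q_{i-1} + q_{i-2} with p_{-2}=0, p_{-1}=1, q_{-2}=1, q_{-1}=0), until the denominator exceeds 21:
  i=0: a_0=2, p_0 = 2*1 + 0 = 2, q_0 = 2*0 + 1 = 1.
  i=1: a_1=2, p_1 = 2*2 + 1 = 5, q_1 = 2*1 + 0 = 2.
  i=2: a_2=3, p_2 = 3*5 + 2 = 17, q_2 = 3*2 + 1 = 7.
  i=3: a_3=1, p_3 = 1*17 + 5 = 22, q_3 = 1*7 + 2 = 9.
  i=4: a_4=11, p_4 = 11*22 + 17 = 259, q_4 = 11*9 + 7 = 106.
q_4 = 106 > 21, so the last convergent with denominator <= 21 is p_3/q_3 = 22/9.
The closest fraction with denominator <= 21 is either p_3/q_3 or the intermediate fraction (k*p_3 + p_2)/(k*q_3 + q_2) with the largest k >= 1 whose denominator stays <= 21; these approach x as k grows, and every other convergent or intermediate fraction in range is farther away.
Largest k: floor((21 - q_2)/q_3) = floor((21 - 7)/9) = 1.
That gives (1*22 + 17)/(1*9 + 7) = 39/16.
Compare the errors: |x - 22/9| = |259*9 - 22*106|/(106*9) = 1/954, and |x - 39/16| = |259*16 - 39*106|/(106*16) = 10/1696.
Cross-multiplying, 1*1696 = 1696 < 9540 = 10*954, so 1/954 is smaller: the convergent 22/9 is closer to x than 39/16.

22/9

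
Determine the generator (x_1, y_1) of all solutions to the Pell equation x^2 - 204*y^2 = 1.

(x, y) = (4999, 350)

First expand sqrt(204) as a continued fraction. With x_i = (sqrt(204) + m_i)/d_i and (m_0, d_0) = (0, 1): a_0 = floor(sqrt(204)) = 14, since 14^2 = 196 <= 204 < 225 = 15^2.
Iterate m_{i+1} = d_i*a_i - m_i, d_{i+1} = (204 - m_{i+1}^2)/d_i, a_{i+1} = floor((a_0 + m_{i+1})/d_{i+1}):
  m_1 = 1*14 - 0 = 14, d_1 = (204 - 14^2)/1 = 8/1 = 8, a_1 = floor((14 + 14)/8) = 3.
  m_2 = 8*3 - 14 = 10, d_2 = (204 - 10^2)/8 = 104/8 = 13, a_2 = floor((14 + 10)/13) = 1.
  m_3 = 13*1 - 10 = 3, d_3 = (204 - 3^2)/13 = 195/13 = 15, a_3 = floor((14 + 3)/15) = 1.
  m_4 = 15*1 - 3 = 12, d_4 = (204 - 12^2)/15 = 60/15 = 4, a_4 = floor((14 + 12)/4) = 6.
  m_5 = 4*6 - 12 = 12, d_5 = (204 - 12^2)/4 = 60/4 = 15, a_5 = floor((14 + 12)/15) = 1.
  m_6 = 15*1 - 12 = 3, d_6 = (204 - 3^2)/15 = 195/15 = 13, a_6 = floor((14 + 3)/13) = 1.
  m_7 = 13*1 - 3 = 10, d_7 = (204 - 10^2)/13 = 104/13 = 8, a_7 = floor((14 + 10)/8) = 3.
  m_8 = 8*3 - 10 = 14, d_8 = (204 - 14^2)/8 = 8/8 = 1, a_8 = floor((14 + 14)/1) = 28.
  m_9 = 1*28 - 14 = 14, d_9 = (204 - 14^2)/1 = 8/1 = 8: (m_9, d_9) = (m_1, d_1) = (14, 8), so from here the quotients repeat a_1, ..., a_8; the period length is 8.
So sqrt(204) = [14; (3, 1, 1, 6, 1, 1, 3, 28)] with period length k = 8.
k is even, so the fundamental solution of x^2 - 204y^2 = 1 is (p_{k-1}, q_{k-1}) = (p_7, q_7); compute convergents through index 7.
Convergents (p_i = a_i*p_{i-1} + p_{i-2}, q_i = a_i*q_{i-1} + q_{i-2} with p_{-2}=0, p_{-1}=1, q_{-2}=1, q_{-1}=0):
  i=0: a_0=14, p_0 = 14*1 + 0 = 14, q_0 = 14*0 + 1 = 1.
  i=1: a_1=3, p_1 = 3*14 + 1 = 43, q_1 = 3*1 + 0 = 3.
  i=2: a_2=1, p_2 = 1*43 + 14 = 57, q_2 = 1*3 + 1 = 4.
  i=3: a_3=1, p_3 = 1*57 + 43 = 100, q_3 = 1*4 + 3 = 7.
  i=4: a_4=6, p_4 = 6*100 + 57 = 657, q_4 = 6*7 + 4 = 46.
  i=5: a_5=1, p_5 = 1*657 + 100 = 757, q_5 = 1*46 + 7 = 53.
  i=6: a_6=1, p_6 = 1*757 + 657 = 1414, q_6 = 1*53 + 46 = 99.
  i=7: a_7=3, p_7 = 3*1414 + 757 = 4999, q_7 = 3*99 + 53 = 350.
Check: 4999^2 - 204*350^2 = 24990001 - 24990000 = 1, so (x, y) = (4999, 350) solves the equation, and by the theorem it is the least positive solution.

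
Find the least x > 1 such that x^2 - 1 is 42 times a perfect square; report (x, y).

(x, y) = (13, 2)

First expand sqrt(42) as a continued fraction. With x_i = (sqrt(42) + m_i)/d_i and (m_0, d_0) = (0, 1): a_0 = floor(sqrt(42)) = 6, since 6^2 = 36 <= 42 < 49 = 7^2.
Iterate m_{i+1} = d_i*a_i - m_i, d_{i+1} = (42 - m_{i+1}^2)/d_i, a_{i+1} = floor((a_0 + m_{i+1})/d_{i+1}):
  m_1 = 1*6 - 0 = 6, d_1 = (42 - 6^2)/1 = 6/1 = 6, a_1 = floor((6 + 6)/6) = 2.
  m_2 = 6*2 - 6 = 6, d_2 = (42 - 6^2)/6 = 6/6 = 1, a_2 = floor((6 + 6)/1) = 12.
  m_3 = 1*12 - 6 = 6, d_3 = (42 - 6^2)/1 = 6/1 = 6: (m_3, d_3) = (m_1, d_1) = (6, 6), so from here the quotients repeat a_1, a_2; the period length is 2.
So sqrt(42) = [6; (2, 12)] with period length k = 2.
k is even, so the fundamental solution of x^2 - 42y^2 = 1 is (p_{k-1}, q_{k-1}) = (p_1, q_1); compute convergents through index 1.
Convergents (p_i = a_i*p_{i-1} + p_{i-2}, q_i = a_i*q_{i-1} + q_{i-2} with p_{-2}=0, p_{-1}=1, q_{-2}=1, q_{-1}=0):
  i=0: a_0=6, p_0 = 6*1 + 0 = 6, q_0 = 6*0 + 1 = 1.
  i=1: a_1=2, p_1 = 2*6 + 1 = 13, q_1 = 2*1 + 0 = 2.
Check: 13^2 - 42*2^2 = 169 - 168 = 1, so (x, y) = (13, 2) solves the equation, and by the theorem it is the least positive solution.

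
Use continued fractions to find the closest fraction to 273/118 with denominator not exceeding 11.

Expand x = 273/118 as a continued fraction with the Euclidean algorithm:
  273 = 2*118 + 37, so a_0 = 2.
  118 = 3*37 + 7, so a_1 = 3.
  37 = 5*7 + 2, so a_2 = 5.
  7 = 3*2 + 1, so a_3 = 3.
  2 = 2*1 + 0, so a_4 = 2.
so x = [2; 3, 5, 3, 2].
Convergents (p_i = a_i*p_{i-1} + p_{i-2}, q_i = a_i*q_{i-1} + q_{i-2} with p_{-2}=0, p_{-1}=1, q_{-2}=1, q_{-1}=0), until the denominator exceeds 11:
  i=0: a_0=2, p_0 = 2*1 + 0 = 2, q_0 = 2*0 + 1 = 1.
  i=1: a_1=3, p_1 = 3*2 + 1 = 7, q_1 = 3*1 + 0 = 3.
  i=2: a_2=5, p_2 = 5*7 + 2 = 37, q_2 = 5*3 + 1 = 16.
q_2 = 16 > 11, so the last convergent with denominator <= 11 is p_1/q_1 = 7/3.
The closest fraction with denominator <= 11 is either p_1/q_1 or the intermediate fraction (k*p_1 + p_0)/(k*q_1 + q_0) with the largest k >= 1 whose denominator stays <= 11; these approach x as k grows, and every other convergent or intermediate fraction in range is farther away.
Largest k: floor((11 - q_0)/q_1) = floor((11 - 1)/3) = 3.
That gives (3*7 + 2)/(3*3 + 1) = 23/10.
Compare the errors: |x - 7/3| = |273*3 - 7*118|/(118*3) = 7/354, and |x - 23/10| = |273*10 - 23*118|/(118*10) = 16/1180.
Cross-multiplying, 16*354 = 5664 < 8260 = 7*1180, so 16/1180 is smaller: the intermediate fraction 23/10 is closer to x than 7/3.

23/10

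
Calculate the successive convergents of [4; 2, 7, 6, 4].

Using the convergent recurrence p_i = a_i*p_{i-1} + p_{i-2}, q_i = a_i*q_{i-1} + q_{i-2} with p_{-2}=0, p_{-1}=1, q_{-2}=1, q_{-1}=0:
  i=0: a_0=4, p_0 = 4*1 + 0 = 4, q_0 = 4*0 + 1 = 1.
  i=1: a_1=2, p_1 = 2*4 + 1 = 9, q_1 = 2*1 + 0 = 2.
  i=2: a_2=7, p_2 = 7*9 + 4 = 67, q_2 = 7*2 + 1 = 15.
  i=3: a_3=6, p_3 = 6*67 + 9 = 411, q_3 = 6*15 + 2 = 92.
  i=4: a_4=4, p_4 = 4*411 + 67 = 1711, q_4 = 4*92 + 15 = 383.

4/1, 9/2, 67/15, 411/92, 1711/383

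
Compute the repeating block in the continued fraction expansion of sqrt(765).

Write x_i = (sqrt(765) + m_i)/d_i with (m_0, d_0) = (0, 1). a_0 = floor(sqrt(765)) = 27, since 27^2 = 729 <= 765 < 784 = 28^2.
Iterate m_{i+1} = d_i*a_i - m_i, d_{i+1} = (765 - m_{i+1}^2)/d_i, a_{i+1} = floor((a_0 + m_{i+1})/d_{i+1}):
  m_1 = 1*27 - 0 = 27, d_1 = (765 - 27^2)/1 = 36/1 = 36, a_1 = floor((27 + 27)/36) = 1.
  m_2 = 36*1 - 27 = 9, d_2 = (765 - 9^2)/36 = 684/36 = 19, a_2 = floor((27 + 9)/19) = 1.
  m_3 = 19*1 - 9 = 10, d_3 = (765 - 10^2)/19 = 665/19 = 35, a_3 = floor((27 + 10)/35) = 1.
  m_4 = 35*1 - 10 = 25, d_4 = (765 - 25^2)/35 = 140/35 = 4, a_4 = floor((27 + 25)/4) = 13.
  m_5 = 4*13 - 25 = 27, d_5 = (765 - 27^2)/4 = 36/4 = 9, a_5 = floor((27 + 27)/9) = 6.
  m_6 = 9*6 - 27 = 27, d_6 = (765 - 27^2)/9 = 36/9 = 4, a_6 = floor((27 + 27)/4) = 13.
  m_7 = 4*13 - 27 = 25, d_7 = (765 - 25^2)/4 = 140/4 = 35, a_7 = floor((27 + 25)/35) = 1.
  m_8 = 35*1 - 25 = 10, d_8 = (765 - 10^2)/35 = 665/35 = 19, a_8 = floor((27 + 10)/19) = 1.
  m_9 = 19*1 - 10 = 9, d_9 = (765 - 9^2)/19 = 684/19 = 36, a_9 = floor((27 + 9)/36) = 1.
  m_10 = 36*1 - 9 = 27, d_10 = (765 - 27^2)/36 = 36/36 = 1, a_10 = floor((27 + 27)/1) = 54.
  m_11 = 1*54 - 27 = 27, d_11 = (765 - 27^2)/1 = 36/1 = 36: (m_11, d_11) = (m_1, d_1) = (27, 36), so from here the quotients repeat a_1, ..., a_10; the period length is 10.
Hence the expansion of sqrt(765) is a_0 = 27 followed by the repeating block 1, 1, 1, 13, 6, 13, 1, 1, 1, 54 (period 10).

[27; (1, 1, 1, 13, 6, 13, 1, 1, 1, 54)]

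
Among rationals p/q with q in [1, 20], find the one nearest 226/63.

Expand x = 226/63 as a continued fraction with the Euclidean algorithm:
  226 = 3*63 + 37, so a_0 = 3.
  63 = 1*37 + 26, so a_1 = 1.
  37 = 1*26 + 11, so a_2 = 1.
  26 = 2*11 + 4, so a_3 = 2.
  11 = 2*4 + 3, so a_4 = 2.
  4 = 1*3 + 1, so a_5 = 1.
  3 = 3*1 + 0, so a_6 = 3.
so x = [3; 1, 1, 2, 2, 1, 3].
Convergents (p_i = a_i*p_{i-1} + p_{i-2}, q_i = a_i*q_{i-1} + q_{i-2} with p_{-2}=0, p_{-1}=1, q_{-2}=1, q_{-1}=0), until the denominator exceeds 20:
  i=0: a_0=3, p_0 = 3*1 + 0 = 3, q_0 = 3*0 + 1 = 1.
  i=1: a_1=1, p_1 = 1*3 + 1 = 4, q_1 = 1*1 + 0 = 1.
  i=2: a_2=1, p_2 = 1*4 + 3 = 7, q_2 = 1*1 + 1 = 2.
  i=3: a_3=2, p_3 = 2*7 + 4 = 18, q_3 = 2*2 + 1 = 5.
  i=4: a_4=2, p_4 = 2*18 + 7 = 43, q_4 = 2*5 + 2 = 12.
  i=5: a_5=1, p_5 = 1*43 + 18 = 61, q_5 = 1*12 + 5 = 17.
  i=6: a_6=3, p_6 = 3*61 + 43 = 226, q_6 = 3*17 + 12 = 63.
q_6 = 63 > 20, so the last convergent with denominator <= 20 is p_5/q_5 = 61/17.
The closest fraction with denominator <= 20 is either p_5/q_5 or the intermediate fraction (k*p_5 + p_4)/(k*q_5 + q_4) with the largest k >= 1 whose denominator stays <= 20; these approach x as k grows, and every other convergent or intermediate fraction in range is farther away.
Largest k: floor((20 - q_4)/q_5) = floor((20 - 12)/17) = 0.
Since k = 0, no intermediate fraction beyond p_5/q_5 has denominator <= 20, so the convergent 61/17 is the closest (its error is |226*17 - 61*63|/(63*17) = 1/1071).

61/17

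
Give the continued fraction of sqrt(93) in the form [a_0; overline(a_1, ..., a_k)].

Write x_i = (sqrt(93) + m_i)/d_i with (m_0, d_0) = (0, 1). a_0 = floor(sqrt(93)) = 9, since 9^2 = 81 <= 93 < 100 = 10^2.
Iterate m_{i+1} = d_i*a_i - m_i, d_{i+1} = (93 - m_{i+1}^2)/d_i, a_{i+1} = floor((a_0 + m_{i+1})/d_{i+1}):
  m_1 = 1*9 - 0 = 9, d_1 = (93 - 9^2)/1 = 12/1 = 12, a_1 = floor((9 + 9)/12) = 1.
  m_2 = 12*1 - 9 = 3, d_2 = (93 - 3^2)/12 = 84/12 = 7, a_2 = floor((9 + 3)/7) = 1.
  m_3 = 7*1 - 3 = 4, d_3 = (93 - 4^2)/7 = 77/7 = 11, a_3 = floor((9 + 4)/11) = 1.
  m_4 = 11*1 - 4 = 7, d_4 = (93 - 7^2)/11 = 44/11 = 4, a_4 = floor((9 + 7)/4) = 4.
  m_5 = 4*4 - 7 = 9, d_5 = (93 - 9^2)/4 = 12/4 = 3, a_5 = floor((9 + 9)/3) = 6.
  m_6 = 3*6 - 9 = 9, d_6 = (93 - 9^2)/3 = 12/3 = 4, a_6 = floor((9 + 9)/4) = 4.
  m_7 = 4*4 - 9 = 7, d_7 = (93 - 7^2)/4 = 44/4 = 11, a_7 = floor((9 + 7)/11) = 1.
  m_8 = 11*1 - 7 = 4, d_8 = (93 - 4^2)/11 = 77/11 = 7, a_8 = floor((9 + 4)/7) = 1.
  m_9 = 7*1 - 4 = 3, d_9 = (93 - 3^2)/7 = 84/7 = 12, a_9 = floor((9 + 3)/12) = 1.
  m_10 = 12*1 - 3 = 9, d_10 = (93 - 9^2)/12 = 12/12 = 1, a_10 = floor((9 + 9)/1) = 18.
  m_11 = 1*18 - 9 = 9, d_11 = (93 - 9^2)/1 = 12/1 = 12: (m_11, d_11) = (m_1, d_1) = (9, 12), so from here the quotients repeat a_1, ..., a_10; the period length is 10.
Hence the expansion of sqrt(93) is a_0 = 9 followed by the repeating block 1, 1, 1, 4, 6, 4, 1, 1, 1, 18 (period 10).

[9; overline(1, 1, 1, 4, 6, 4, 1, 1, 1, 18)]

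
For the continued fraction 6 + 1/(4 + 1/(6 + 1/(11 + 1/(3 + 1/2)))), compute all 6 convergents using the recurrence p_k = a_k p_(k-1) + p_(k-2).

Using the convergent recurrence p_i = a_i*p_{i-1} + p_{i-2}, q_i = a_i*q_{i-1} + q_{i-2} with p_{-2}=0, p_{-1}=1, q_{-2}=1, q_{-1}=0:
  i=0: a_0=6, p_0 = 6*1 + 0 = 6, q_0 = 6*0 + 1 = 1.
  i=1: a_1=4, p_1 = 4*6 + 1 = 25, q_1 = 4*1 + 0 = 4.
  i=2: a_2=6, p_2 = 6*25 + 6 = 156, q_2 = 6*4 + 1 = 25.
  i=3: a_3=11, p_3 = 11*156 + 25 = 1741, q_3 = 11*25 + 4 = 279.
  i=4: a_4=3, p_4 = 3*1741 + 156 = 5379, q_4 = 3*279 + 25 = 862.
  i=5: a_5=2, p_5 = 2*5379 + 1741 = 12499, q_5 = 2*862 + 279 = 2003.

6/1, 25/4, 156/25, 1741/279, 5379/862, 12499/2003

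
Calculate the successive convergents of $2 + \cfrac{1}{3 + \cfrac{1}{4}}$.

2/1, 7/3, 30/13

Using the convergent recurrence p_i = a_i*p_{i-1} + p_{i-2}, q_i = a_i*q_{i-1} + q_{i-2} with p_{-2}=0, p_{-1}=1, q_{-2}=1, q_{-1}=0:
  i=0: a_0=2, p_0 = 2*1 + 0 = 2, q_0 = 2*0 + 1 = 1.
  i=1: a_1=3, p_1 = 3*2 + 1 = 7, q_1 = 3*1 + 0 = 3.
  i=2: a_2=4, p_2 = 4*7 + 2 = 30, q_2 = 4*3 + 1 = 13.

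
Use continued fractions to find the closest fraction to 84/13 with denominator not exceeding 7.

45/7

Expand x = 84/13 as a continued fraction with the Euclidean algorithm:
  84 = 6*13 + 6, so a_0 = 6.
  13 = 2*6 + 1, so a_1 = 2.
  6 = 6*1 + 0, so a_2 = 6.
so x = [6; 2, 6].
Convergents (p_i = a_i*p_{i-1} + p_{i-2}, q_i = a_i*q_{i-1} + q_{i-2} with p_{-2}=0, p_{-1}=1, q_{-2}=1, q_{-1}=0), until the denominator exceeds 7:
  i=0: a_0=6, p_0 = 6*1 + 0 = 6, q_0 = 6*0 + 1 = 1.
  i=1: a_1=2, p_1 = 2*6 + 1 = 13, q_1 = 2*1 + 0 = 2.
  i=2: a_2=6, p_2 = 6*13 + 6 = 84, q_2 = 6*2 + 1 = 13.
q_2 = 13 > 7, so the last convergent with denominator <= 7 is p_1/q_1 = 13/2.
The closest fraction with denominator <= 7 is either p_1/q_1 or the intermediate fraction (k*p_1 + p_0)/(k*q_1 + q_0) with the largest k >= 1 whose denominator stays <= 7; these approach x as k grows, and every other convergent or intermediate fraction in range is farther away.
Largest k: floor((7 - q_0)/q_1) = floor((7 - 1)/2) = 3.
That gives (3*13 + 6)/(3*2 + 1) = 45/7.
Compare the errors: |x - 13/2| = |84*2 - 13*13|/(13*2) = 1/26, and |x - 45/7| = |84*7 - 45*13|/(13*7) = 3/91.
Cross-multiplying, 3*26 = 78 < 91 = 1*91, so 3/91 is smaller: the intermediate fraction 45/7 is closer to x than 13/2.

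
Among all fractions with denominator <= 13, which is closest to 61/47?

13/10

Expand x = 61/47 as a continued fraction with the Euclidean algorithm:
  61 = 1*47 + 14, so a_0 = 1.
  47 = 3*14 + 5, so a_1 = 3.
  14 = 2*5 + 4, so a_2 = 2.
  5 = 1*4 + 1, so a_3 = 1.
  4 = 4*1 + 0, so a_4 = 4.
so x = [1; 3, 2, 1, 4].
Convergents (p_i = a_i*p_{i-1} + p_{i-2}, q_i = a_i*q_{i-1} + q_{i-2} with p_{-2}=0, p_{-1}=1, q_{-2}=1, q_{-1}=0), until the denominator exceeds 13:
  i=0: a_0=1, p_0 = 1*1 + 0 = 1, q_0 = 1*0 + 1 = 1.
  i=1: a_1=3, p_1 = 3*1 + 1 = 4, q_1 = 3*1 + 0 = 3.
  i=2: a_2=2, p_2 = 2*4 + 1 = 9, q_2 = 2*3 + 1 = 7.
  i=3: a_3=1, p_3 = 1*9 + 4 = 13, q_3 = 1*7 + 3 = 10.
  i=4: a_4=4, p_4 = 4*13 + 9 = 61, q_4 = 4*10 + 7 = 47.
q_4 = 47 > 13, so the last convergent with denominator <= 13 is p_3/q_3 = 13/10.
The closest fraction with denominator <= 13 is either p_3/q_3 or the intermediate fraction (k*p_3 + p_2)/(k*q_3 + q_2) with the largest k >= 1 whose denominator stays <= 13; these approach x as k grows, and every other convergent or intermediate fraction in range is farther away.
Largest k: floor((13 - q_2)/q_3) = floor((13 - 7)/10) = 0.
Since k = 0, no intermediate fraction beyond p_3/q_3 has denominator <= 13, so the convergent 13/10 is the closest (its error is |61*10 - 13*47|/(47*10) = 1/470).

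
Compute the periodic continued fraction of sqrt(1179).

Write x_i = (sqrt(1179) + m_i)/d_i with (m_0, d_0) = (0, 1). a_0 = floor(sqrt(1179)) = 34, since 34^2 = 1156 <= 1179 < 1225 = 35^2.
Iterate m_{i+1} = d_i*a_i - m_i, d_{i+1} = (1179 - m_{i+1}^2)/d_i, a_{i+1} = floor((a_0 + m_{i+1})/d_{i+1}):
  m_1 = 1*34 - 0 = 34, d_1 = (1179 - 34^2)/1 = 23/1 = 23, a_1 = floor((34 + 34)/23) = 2.
  m_2 = 23*2 - 34 = 12, d_2 = (1179 - 12^2)/23 = 1035/23 = 45, a_2 = floor((34 + 12)/45) = 1.
  m_3 = 45*1 - 12 = 33, d_3 = (1179 - 33^2)/45 = 90/45 = 2, a_3 = floor((34 + 33)/2) = 33.
  m_4 = 2*33 - 33 = 33, d_4 = (1179 - 33^2)/2 = 90/2 = 45, a_4 = floor((34 + 33)/45) = 1.
  m_5 = 45*1 - 33 = 12, d_5 = (1179 - 12^2)/45 = 1035/45 = 23, a_5 = floor((34 + 12)/23) = 2.
  m_6 = 23*2 - 12 = 34, d_6 = (1179 - 34^2)/23 = 23/23 = 1, a_6 = floor((34 + 34)/1) = 68.
  m_7 = 1*68 - 34 = 34, d_7 = (1179 - 34^2)/1 = 23/1 = 23: (m_7, d_7) = (m_1, d_1) = (34, 23), so from here the quotients repeat a_1, ..., a_6; the period length is 6.
Hence the expansion of sqrt(1179) is a_0 = 34 followed by the repeating block 2, 1, 33, 1, 2, 68 (period 6).

[34; (2, 1, 33, 1, 2, 68)]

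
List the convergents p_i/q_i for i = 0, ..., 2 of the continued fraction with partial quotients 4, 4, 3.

4/1, 17/4, 55/13

Using the convergent recurrence p_i = a_i*p_{i-1} + p_{i-2}, q_i = a_i*q_{i-1} + q_{i-2} with p_{-2}=0, p_{-1}=1, q_{-2}=1, q_{-1}=0:
  i=0: a_0=4, p_0 = 4*1 + 0 = 4, q_0 = 4*0 + 1 = 1.
  i=1: a_1=4, p_1 = 4*4 + 1 = 17, q_1 = 4*1 + 0 = 4.
  i=2: a_2=3, p_2 = 3*17 + 4 = 55, q_2 = 3*4 + 1 = 13.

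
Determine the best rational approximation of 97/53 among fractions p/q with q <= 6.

11/6

Expand x = 97/53 as a continued fraction with the Euclidean algorithm:
  97 = 1*53 + 44, so a_0 = 1.
  53 = 1*44 + 9, so a_1 = 1.
  44 = 4*9 + 8, so a_2 = 4.
  9 = 1*8 + 1, so a_3 = 1.
  8 = 8*1 + 0, so a_4 = 8.
so x = [1; 1, 4, 1, 8].
Convergents (p_i = a_i*p_{i-1} + p_{i-2}, q_i = a_i*q_{i-1} + q_{i-2} with p_{-2}=0, p_{-1}=1, q_{-2}=1, q_{-1}=0), until the denominator exceeds 6:
  i=0: a_0=1, p_0 = 1*1 + 0 = 1, q_0 = 1*0 + 1 = 1.
  i=1: a_1=1, p_1 = 1*1 + 1 = 2, q_1 = 1*1 + 0 = 1.
  i=2: a_2=4, p_2 = 4*2 + 1 = 9, q_2 = 4*1 + 1 = 5.
  i=3: a_3=1, p_3 = 1*9 + 2 = 11, q_3 = 1*5 + 1 = 6.
  i=4: a_4=8, p_4 = 8*11 + 9 = 97, q_4 = 8*6 + 5 = 53.
q_4 = 53 > 6, so the last convergent with denominator <= 6 is p_3/q_3 = 11/6.
The closest fraction with denominator <= 6 is either p_3/q_3 or the intermediate fraction (k*p_3 + p_2)/(k*q_3 + q_2) with the largest k >= 1 whose denominator stays <= 6; these approach x as k grows, and every other convergent or intermediate fraction in range is farther away.
Largest k: floor((6 - q_2)/q_3) = floor((6 - 5)/6) = 0.
Since k = 0, no intermediate fraction beyond p_3/q_3 has denominator <= 6, so the convergent 11/6 is the closest (its error is |97*6 - 11*53|/(53*6) = 1/318).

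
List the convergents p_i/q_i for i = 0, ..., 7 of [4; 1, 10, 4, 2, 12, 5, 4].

4/1, 5/1, 54/11, 221/45, 496/101, 6173/1257, 31361/6386, 131617/26801

Using the convergent recurrence p_i = a_i*p_{i-1} + p_{i-2}, q_i = a_i*q_{i-1} + q_{i-2} with p_{-2}=0, p_{-1}=1, q_{-2}=1, q_{-1}=0:
  i=0: a_0=4, p_0 = 4*1 + 0 = 4, q_0 = 4*0 + 1 = 1.
  i=1: a_1=1, p_1 = 1*4 + 1 = 5, q_1 = 1*1 + 0 = 1.
  i=2: a_2=10, p_2 = 10*5 + 4 = 54, q_2 = 10*1 + 1 = 11.
  i=3: a_3=4, p_3 = 4*54 + 5 = 221, q_3 = 4*11 + 1 = 45.
  i=4: a_4=2, p_4 = 2*221 + 54 = 496, q_4 = 2*45 + 11 = 101.
  i=5: a_5=12, p_5 = 12*496 + 221 = 6173, q_5 = 12*101 + 45 = 1257.
  i=6: a_6=5, p_6 = 5*6173 + 496 = 31361, q_6 = 5*1257 + 101 = 6386.
  i=7: a_7=4, p_7 = 4*31361 + 6173 = 131617, q_7 = 4*6386 + 1257 = 26801.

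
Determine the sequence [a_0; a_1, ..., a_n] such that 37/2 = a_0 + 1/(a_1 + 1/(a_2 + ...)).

Run the Euclidean algorithm on 37 and 2; the successive quotients are the partial quotients a_0, a_1, ... (each step inverts the fractional part left over by the previous one):
  37 = 18*2 + 1, so a_0 = 18.
  2 = 2*1 + 0, so a_1 = 2.
The remainder reaches 0 after 2 divisions, so the expansion has 2 partial quotients, read off in order.

[18; 2]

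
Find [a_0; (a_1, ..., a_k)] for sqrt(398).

[19; (1, 18, 1, 38)]

Write x_i = (sqrt(398) + m_i)/d_i with (m_0, d_0) = (0, 1). a_0 = floor(sqrt(398)) = 19, since 19^2 = 361 <= 398 < 400 = 20^2.
Iterate m_{i+1} = d_i*a_i - m_i, d_{i+1} = (398 - m_{i+1}^2)/d_i, a_{i+1} = floor((a_0 + m_{i+1})/d_{i+1}):
  m_1 = 1*19 - 0 = 19, d_1 = (398 - 19^2)/1 = 37/1 = 37, a_1 = floor((19 + 19)/37) = 1.
  m_2 = 37*1 - 19 = 18, d_2 = (398 - 18^2)/37 = 74/37 = 2, a_2 = floor((19 + 18)/2) = 18.
  m_3 = 2*18 - 18 = 18, d_3 = (398 - 18^2)/2 = 74/2 = 37, a_3 = floor((19 + 18)/37) = 1.
  m_4 = 37*1 - 18 = 19, d_4 = (398 - 19^2)/37 = 37/37 = 1, a_4 = floor((19 + 19)/1) = 38.
  m_5 = 1*38 - 19 = 19, d_5 = (398 - 19^2)/1 = 37/1 = 37: (m_5, d_5) = (m_1, d_1) = (19, 37), so from here the quotients repeat a_1, ..., a_4; the period length is 4.
Hence the expansion of sqrt(398) is a_0 = 19 followed by the repeating block 1, 18, 1, 38 (period 4).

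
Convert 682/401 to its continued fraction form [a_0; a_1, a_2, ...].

Run the Euclidean algorithm on 682 and 401; the successive quotients are the partial quotients a_0, a_1, ... (each step inverts the fractional part left over by the previous one):
  682 = 1*401 + 281, so a_0 = 1.
  401 = 1*281 + 120, so a_1 = 1.
  281 = 2*120 + 41, so a_2 = 2.
  120 = 2*41 + 38, so a_3 = 2.
  41 = 1*38 + 3, so a_4 = 1.
  38 = 12*3 + 2, so a_5 = 12.
  3 = 1*2 + 1, so a_6 = 1.
  2 = 2*1 + 0, so a_7 = 2.
The remainder reaches 0 after 8 divisions, so the expansion has 8 partial quotients, read off in order.

[1; 1, 2, 2, 1, 12, 1, 2]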